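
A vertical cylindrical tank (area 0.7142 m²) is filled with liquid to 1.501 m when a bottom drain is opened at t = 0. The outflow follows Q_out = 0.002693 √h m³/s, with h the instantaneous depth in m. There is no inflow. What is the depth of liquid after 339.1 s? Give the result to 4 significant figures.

0.3432 m

A dh/dt = −Q_out = −0.002693 √h.
Separate and integrate: 2(√h − √h₀) = −(0.002693/A) t.
√h = √1.501 − 0.002693·339.1/(2·0.7142) = 1.22515 − 0.639314 = 0.585839.
h = 0.585839² = 0.343207 m.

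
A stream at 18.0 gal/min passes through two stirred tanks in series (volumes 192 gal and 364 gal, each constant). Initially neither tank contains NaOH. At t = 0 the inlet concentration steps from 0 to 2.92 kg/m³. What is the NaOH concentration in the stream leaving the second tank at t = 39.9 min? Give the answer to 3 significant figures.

Species balance on tank i: dCᵢ/dt = (Cᵢ₋₁ − Cᵢ)/τᵢ with τᵢ = Vᵢ/Q.
τ₁ = 192/18.0 = 10.667 min; τ₂ = 364/18.0 = 20.222 min.
Tank 1: C₁ = C_in(1 − e^(−t/τ₁)). Tank 2 (τ₁ ≠ τ₂): C₂ = C_in[1 − (τ₁ e^(−t/τ₁) − τ₂ e^(−t/τ₂))/(τ₁ − τ₂)].
At t = 39.9: e^(−t/τ₁) = 0.023739, e^(−t/τ₂) = 0.13903.
C₂ = 2.92·[1 − (10.667·0.023739 − 20.222·0.13903)/(-9.5556)] = 2.92·0.73228 = 2.1382 kg/m³.

2.14 kg/m³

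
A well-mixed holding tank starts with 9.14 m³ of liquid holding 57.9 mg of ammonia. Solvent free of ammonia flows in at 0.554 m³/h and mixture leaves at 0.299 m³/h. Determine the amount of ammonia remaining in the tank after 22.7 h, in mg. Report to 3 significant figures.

32.6 mg

Let m(t) be the amount of ammonia. Volume: V(t) = V₀ + (Q_in − Q_out) t = 9.14 + 0.25500 t; V(22.7) = 14.929 m³.
Species balance (pure solvent in): dm/dt = −Q_out · m/V(t).
Separate: dm/m = −Q_out dt/V(t) ⇒ ln(m/m₀) = −(Q_out/(Q_in−Q_out)) ln(V/V₀).
m = m₀ (V₀/V)^(Q_out/(Q_in−Q_out)) = 57.9 × (9.14/14.929)^(1.1725) = 32.572 mg.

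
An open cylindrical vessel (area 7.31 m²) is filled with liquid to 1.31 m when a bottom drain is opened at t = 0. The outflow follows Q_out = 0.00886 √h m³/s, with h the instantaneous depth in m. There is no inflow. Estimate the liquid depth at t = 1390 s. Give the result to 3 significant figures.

0.0913 m

Volume balance on the tank: A dh/dt = −0.00886 √h.
This is separable: 2 d(√h)/dt = −0.00886/A, so √h = √h₀ − (0.00886/(2A)) t.
√h = √1.31 − 0.00886·1390/(2·7.31) = 1.1446 − 0.84237 = 0.30219.
h = 0.30219² = 0.091316 m.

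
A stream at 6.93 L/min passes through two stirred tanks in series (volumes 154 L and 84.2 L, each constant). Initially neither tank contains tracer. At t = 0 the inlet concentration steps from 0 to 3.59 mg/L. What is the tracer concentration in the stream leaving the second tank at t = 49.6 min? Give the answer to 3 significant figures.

2.81 mg/L

Each tank obeys Vᵢ dCᵢ/dt = Q(Cᵢ₋₁ − Cᵢ), so τᵢ = Vᵢ/Q.
τ₁ = 154/6.93 = 22.222 min; τ₂ = 84.2/6.93 = 12.150 min.
Tank 1: C₁ = C_in(1 − e^(−t/τ₁)). Tank 2 (τ₁ ≠ τ₂): C₂ = C_in[1 − (τ₁ e^(−t/τ₁) − τ₂ e^(−t/τ₂))/(τ₁ − τ₂)].
At t = 49.6: e^(−t/τ₁) = 0.10731, e^(−t/τ₂) = 0.016869.
C₂ = 3.59·[1 − (22.222·0.10731 − 12.150·0.016869)/(10.072)] = 3.59·0.78358 = 2.8131 mg/L.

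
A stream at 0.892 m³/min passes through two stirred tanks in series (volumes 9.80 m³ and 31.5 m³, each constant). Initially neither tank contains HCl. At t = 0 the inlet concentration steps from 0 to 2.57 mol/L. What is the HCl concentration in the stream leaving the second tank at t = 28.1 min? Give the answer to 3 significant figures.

Each tank obeys Vᵢ dCᵢ/dt = Q(Cᵢ₋₁ − Cᵢ), so τᵢ = Vᵢ/Q.
τ₁ = 9.80/0.892 = 10.987 min; τ₂ = 31.5/0.892 = 35.314 min.
Tank 1: C₁ = C_in(1 − e^(−t/τ₁)). Tank 2 (τ₁ ≠ τ₂): C₂ = C_in[1 − (τ₁ e^(−t/τ₁) − τ₂ e^(−t/τ₂))/(τ₁ − τ₂)].
At t = 28.1: e^(−t/τ₁) = 0.077485, e^(−t/τ₂) = 0.45126.
C₂ = 2.57·[1 − (10.987·0.077485 − 35.314·0.45126)/(-24.327)] = 2.57·0.37994 = 0.97646 mol/L.

0.976 mol/L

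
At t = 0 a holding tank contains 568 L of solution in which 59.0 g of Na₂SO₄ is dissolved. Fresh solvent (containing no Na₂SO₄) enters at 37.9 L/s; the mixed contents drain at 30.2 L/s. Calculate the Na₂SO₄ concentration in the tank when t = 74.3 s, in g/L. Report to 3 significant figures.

0.00337 g/L

Total volume: dV/dt = Q_in − Q_out = 7.7000 L/s, so V(t) = 568 + 7.7000 t and V(74.3) = 1140.1 L.
No Na₂SO₄ enters, so dm/dt = −Q_out · (m/V).
Separate: dm/m = −Q_out dt/V(t) ⇒ ln(m/m₀) = −(Q_out/(Q_in−Q_out)) ln(V/V₀).
m = m₀ (V₀/V)^(Q_out/(Q_in−Q_out)) = 59.0 × (568/1140.1)^(3.9221) = 3.8374 g.
C = m/V = 3.8374/1140.1 = 0.0033658 g/L.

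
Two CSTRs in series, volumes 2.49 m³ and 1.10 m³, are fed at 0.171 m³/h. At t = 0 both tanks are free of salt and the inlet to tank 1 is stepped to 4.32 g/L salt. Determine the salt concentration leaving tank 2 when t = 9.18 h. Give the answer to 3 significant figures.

Each tank obeys Vᵢ dCᵢ/dt = Q(Cᵢ₋₁ − Cᵢ), so τᵢ = Vᵢ/Q.
τ₁ = 2.49/0.171 = 14.561 h; τ₂ = 1.10/0.171 = 6.4327 h.
Solving the cascade with C₁(0)=C₂(0)=0 gives C₂(t) = C_in[1 − (τ₁ e^(−t/τ₁) − τ₂ e^(−t/τ₂))/(τ₁ − τ₂)].
At t = 9.18: e^(−t/τ₁) = 0.53236, e^(−t/τ₂) = 0.24001.
C₂ = 4.32·[1 − (14.561·0.53236 − 6.4327·0.24001)/(8.1287)] = 4.32·0.23628 = 1.0207 g/L.

1.02 g/L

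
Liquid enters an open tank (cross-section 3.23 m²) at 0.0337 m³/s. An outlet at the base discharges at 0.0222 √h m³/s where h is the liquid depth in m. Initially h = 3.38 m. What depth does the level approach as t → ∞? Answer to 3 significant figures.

A dh/dt = Q_in − 0.0222 √h. Steady state requires inflow = outflow:
Q_in = 0.0222 √h_ss ⇒ √h_ss = 0.0337/0.0222 = 1.5180.
h_ss = 1.5180² = 2.3044 m. (Since h₀ = 3.38 m > h_ss, the level will fall toward this value.)

2.30 m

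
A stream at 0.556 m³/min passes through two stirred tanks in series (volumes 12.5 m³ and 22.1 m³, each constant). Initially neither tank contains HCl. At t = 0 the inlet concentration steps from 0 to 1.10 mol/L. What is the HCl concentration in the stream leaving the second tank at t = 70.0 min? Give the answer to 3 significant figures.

Time constants: τᵢ = Vᵢ/Q for each well-mixed tank.
τ₁ = 12.5/0.556 = 22.482 min; τ₂ = 22.1/0.556 = 39.748 min.
Solving the cascade with C₁(0)=C₂(0)=0 gives C₂(t) = C_in[1 − (τ₁ e^(−t/τ₁) − τ₂ e^(−t/τ₂))/(τ₁ − τ₂)].
At t = 70.0: e^(−t/τ₁) = 0.044441, e^(−t/τ₂) = 0.17186.
C₂ = 1.10·[1 − (22.482·0.044441 − 39.748·0.17186)/(-17.266)] = 1.10·0.66223 = 0.72846 mol/L.

0.728 mol/L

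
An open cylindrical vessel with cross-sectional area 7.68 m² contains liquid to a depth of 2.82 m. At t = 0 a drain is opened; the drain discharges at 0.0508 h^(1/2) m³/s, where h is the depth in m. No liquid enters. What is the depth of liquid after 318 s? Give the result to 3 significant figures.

Unsteady balance on liquid volume: A dh/dt = −0.0508 √h.
Separate and integrate: 2(√h − √h₀) = −(0.0508/A) t.
√h = √2.82 − 0.0508·318/(2·7.68) = 1.6793 − 1.0517 = 0.62757.
h = 0.62757² = 0.39384 m.

0.394 m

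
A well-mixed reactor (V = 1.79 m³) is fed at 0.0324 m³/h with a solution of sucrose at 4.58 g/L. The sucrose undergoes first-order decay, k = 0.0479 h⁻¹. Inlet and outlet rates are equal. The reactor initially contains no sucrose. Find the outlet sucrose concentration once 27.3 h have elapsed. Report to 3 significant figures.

1.05 g/L

Species balance: V dC/dt = Q C_in − Q C − k V C.
This is linear with rate a = Q/V + k = 0.066001 h⁻¹.
C_ss = Q C_in/(Q + kV) = 1.2561 g/L; C(t) = C_ss + (C₀ − C_ss) e^(−a t).
C(27.3) = 1.2561 + (-1.2561)·e^(−0.066001·27.3) = 1.2561 + (-1.2561)·0.16500 = 1.0488 g/L.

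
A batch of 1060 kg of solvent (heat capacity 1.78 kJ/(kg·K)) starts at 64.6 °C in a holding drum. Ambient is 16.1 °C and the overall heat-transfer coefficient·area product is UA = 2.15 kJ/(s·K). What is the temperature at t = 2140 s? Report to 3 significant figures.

Heat balance on the well-mixed liquid: M c_p dT/dt = −UA(T − T_amb).
dT/dt = (T_ss − T)/τ with T_ss = T_amb = 16.100 °C, τ = M c_p/UA = 1060·1.78/2.15 = 877.58 s.
Integrating: T(t) = T_ss + (T₀ − T_ss) e^(−t/τ).
T(2140) = 16.100 + (48.500)·0.087290 = 20.334 °C.

20.3 °C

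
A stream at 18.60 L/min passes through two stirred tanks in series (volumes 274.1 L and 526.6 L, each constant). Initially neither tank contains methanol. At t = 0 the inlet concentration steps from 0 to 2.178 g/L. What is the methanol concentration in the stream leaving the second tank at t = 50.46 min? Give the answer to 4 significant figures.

1.491 g/L

Each tank obeys Vᵢ dCᵢ/dt = Q(Cᵢ₋₁ − Cᵢ), so τᵢ = Vᵢ/Q.
τ₁ = 274.1/18.60 = 14.7366 min; τ₂ = 526.6/18.60 = 28.3118 min.
Tank 1: C₁ = C_in(1 − e^(−t/τ₁)). Tank 2 (τ₁ ≠ τ₂): C₂ = C_in[1 − (τ₁ e^(−t/τ₁) − τ₂ e^(−t/τ₂))/(τ₁ − τ₂)].
At t = 50.46: e^(−t/τ₁) = 0.0325774, e^(−t/τ₂) = 0.168252.
C₂ = 2.178·[1 − (14.7366·0.0325774 − 28.3118·0.168252)/(-13.5753)] = 2.178·0.684468 = 1.49077 g/L.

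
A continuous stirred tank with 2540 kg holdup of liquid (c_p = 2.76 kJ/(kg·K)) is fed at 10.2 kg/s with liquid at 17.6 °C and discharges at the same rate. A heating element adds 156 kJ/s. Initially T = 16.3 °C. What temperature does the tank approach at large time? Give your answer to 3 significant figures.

23.1 °C

M c_p dT/dt = ṁ c_p (T_in − T) + Q̇.
At steady state dT/dt = 0 ⇒ T_ss = T_in + Q̇/(ṁ c_p) = 17.6 + 156/(10.2·2.76) = 23.141 °C.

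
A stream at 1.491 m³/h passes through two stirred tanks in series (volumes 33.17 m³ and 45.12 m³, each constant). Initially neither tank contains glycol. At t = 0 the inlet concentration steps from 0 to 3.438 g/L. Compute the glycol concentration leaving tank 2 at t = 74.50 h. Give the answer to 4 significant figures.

2.666 g/L

Time constants: τᵢ = Vᵢ/Q for each well-mixed tank.
τ₁ = 33.17/1.491 = 22.2468 h; τ₂ = 45.12/1.491 = 30.2616 h.
Tank 1: C₁ = C_in(1 − e^(−t/τ₁)). Tank 2 (τ₁ ≠ τ₂): C₂ = C_in[1 − (τ₁ e^(−t/τ₁) − τ₂ e^(−t/τ₂))/(τ₁ − τ₂)].
At t = 74.50: e^(−t/τ₁) = 0.0351267, e^(−t/τ₂) = 0.0852755.
C₂ = 3.438·[1 − (22.2468·0.0351267 − 30.2616·0.0852755)/(-8.01476)] = 3.438·0.775525 = 2.66625 g/L.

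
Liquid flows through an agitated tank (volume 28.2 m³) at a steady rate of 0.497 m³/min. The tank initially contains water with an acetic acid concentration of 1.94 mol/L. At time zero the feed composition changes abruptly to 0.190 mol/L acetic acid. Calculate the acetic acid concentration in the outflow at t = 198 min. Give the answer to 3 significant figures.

0.243 mol/L

Accumulation = in − out for the solute gives V dC/dt = Q(C_in − C).
Time constant τ = V/Q = 28.2/0.497 = 56.740 min.
This is linear first-order; C(t) = C_in + (C₀ − C_in) e^(−t/τ).
C(198) = 0.190 + (1.94 − 0.190)·e^(−198/56.740) = 0.190 + (1.7500)·0.030514 = 0.24340 mol/L.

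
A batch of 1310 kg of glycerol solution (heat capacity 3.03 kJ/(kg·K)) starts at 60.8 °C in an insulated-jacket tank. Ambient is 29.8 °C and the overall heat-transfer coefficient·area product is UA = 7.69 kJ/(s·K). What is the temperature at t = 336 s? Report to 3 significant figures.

Lumped-capacitance energy balance: M c_p dT/dt = UA(T_amb − T).
dT/dt = (T_ss − T)/τ with T_ss = T_amb = 29.800 °C, τ = M c_p/UA = 1310·3.03/7.69 = 516.16 s.
Integrating: T(t) = T_ss + (T₀ − T_ss) e^(−t/τ).
T(336) = 29.800 + (31.000)·0.52155 = 45.968 °C.

46.0 °C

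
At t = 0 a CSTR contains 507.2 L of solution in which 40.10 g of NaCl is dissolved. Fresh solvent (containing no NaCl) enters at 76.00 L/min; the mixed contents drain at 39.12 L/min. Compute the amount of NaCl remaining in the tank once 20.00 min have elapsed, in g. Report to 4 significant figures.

Total volume: dV/dt = Q_in − Q_out = 36.8800 L/min, so V(t) = 507.2 + 36.8800 t and V(20.00) = 1244.80 L.
No NaCl enters, so dm/dt = −Q_out · (m/V).
dm/m = −Q_out dt/(V₀ + 36.8800 t); integrating gives ln(m/m₀) = −(Q_out/(Q_in−Q_out)) ln(V/V₀).
m = m₀ (V₀/V)^(Q_out/(Q_in−Q_out)) = 40.10 × (507.2/1244.80)^(1.06074) = 15.4718 g.

15.47 g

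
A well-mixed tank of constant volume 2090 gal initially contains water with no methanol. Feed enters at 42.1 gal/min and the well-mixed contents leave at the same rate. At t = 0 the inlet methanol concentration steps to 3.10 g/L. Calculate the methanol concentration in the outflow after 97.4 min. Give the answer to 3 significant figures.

Transient balance on the dissolved component: V dC/dt = Q(C_in − C).
Rewrite as dC/dt + C/τ = C_in/τ, τ = V/Q = 49.644 min.
Integrating: C(t) = C_in + (C₀ − C_in) e^(−t/τ).
C(97.4) = 3.10 + (0 − 3.10)·e^(−97.4/49.644) = 3.10 + (-3.1000)·0.14058 = 2.6642 g/L.

2.66 g/L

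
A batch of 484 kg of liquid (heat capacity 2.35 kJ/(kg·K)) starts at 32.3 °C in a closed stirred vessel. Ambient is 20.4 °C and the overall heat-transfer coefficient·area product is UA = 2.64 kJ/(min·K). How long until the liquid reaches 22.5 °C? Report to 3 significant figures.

747 min

M c_p dT/dt = −UA(T − T_amb).
τ = M c_p/UA = 430.83 min; T_ss = T_amb = 20.400 °C.
T(t) = T_ss + (T₀ − T_ss)e^(−t/τ); set T = 22.5:
t = −τ ln[(T − T_ss)/(T₀ − T_ss)] = −430.83 · ln(0.17647) = 747.32 min.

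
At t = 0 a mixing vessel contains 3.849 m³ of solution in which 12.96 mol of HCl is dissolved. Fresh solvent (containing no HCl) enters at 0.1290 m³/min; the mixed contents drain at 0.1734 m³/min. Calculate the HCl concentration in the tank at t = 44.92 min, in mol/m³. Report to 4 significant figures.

Let m(t) be the amount of HCl. Volume: V(t) = V₀ + (Q_in − Q_out) t = 3.849 − 0.0444000 t; V(44.92) = 1.85455 m³.
No HCl enters, so dm/dt = −Q_out · (m/V).
Separate: dm/m = −Q_out dt/V(t) ⇒ ln(m/m₀) = −(Q_out/(Q_in−Q_out)) ln(V/V₀).
m = m₀ (V₀/V)^(Q_out/(Q_in−Q_out)) = 12.96 × (3.849/1.85455)^(-3.90541) = 0.748456 mol.
C = m/V = 0.748456/1.85455 = 0.403578 mol/m³.

0.4036 mol/m³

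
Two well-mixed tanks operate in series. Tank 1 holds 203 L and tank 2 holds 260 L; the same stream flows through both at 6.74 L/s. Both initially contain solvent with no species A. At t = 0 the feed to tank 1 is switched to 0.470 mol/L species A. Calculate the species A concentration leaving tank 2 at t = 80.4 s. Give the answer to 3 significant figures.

Species balance on tank i: dCᵢ/dt = (Cᵢ₋₁ − Cᵢ)/τᵢ with τᵢ = Vᵢ/Q.
τ₁ = 203/6.74 = 30.119 s; τ₂ = 260/6.74 = 38.576 s.
Tank 1: C₁ = C_in(1 − e^(−t/τ₁)). Tank 2 (τ₁ ≠ τ₂): C₂ = C_in[1 − (τ₁ e^(−t/τ₁) − τ₂ e^(−t/τ₂))/(τ₁ − τ₂)].
At t = 80.4: e^(−t/τ₁) = 0.069291, e^(−t/τ₂) = 0.12440.
C₂ = 0.470·[1 − (30.119·0.069291 − 38.576·0.12440)/(-8.4570)] = 0.470·0.67931 = 0.31928 mol/L.

0.319 mol/L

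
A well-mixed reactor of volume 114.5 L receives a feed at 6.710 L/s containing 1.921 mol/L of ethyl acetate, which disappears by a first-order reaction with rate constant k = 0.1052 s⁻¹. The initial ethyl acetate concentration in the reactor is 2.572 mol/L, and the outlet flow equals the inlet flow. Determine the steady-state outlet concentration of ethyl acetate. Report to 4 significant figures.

0.6873 mol/L

Species balance: V dC/dt = Q C_in − Q C − k V C.
Steady state (dC/dt = 0): C_ss = Q C_in/(Q + kV) = C_in/(1 + kV/Q).
C_ss = 6.710·1.921/(6.710 + 0.1052·114.5) = 12.8899/18.7554 = 0.687264 mol/L.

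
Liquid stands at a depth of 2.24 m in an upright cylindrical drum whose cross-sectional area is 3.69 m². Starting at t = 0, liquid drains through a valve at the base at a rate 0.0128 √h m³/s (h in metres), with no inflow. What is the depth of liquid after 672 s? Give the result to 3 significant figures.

0.110 m

With no inflow, A dh/dt = −0.0128 √h.
This is separable: 2 d(√h)/dt = −0.0128/A, so √h = √h₀ − (0.0128/(2A)) t.
√h = √2.24 − 0.0128·672/(2·3.69) = 1.4967 − 1.1655 = 0.33113.
h = 0.33113² = 0.10965 m.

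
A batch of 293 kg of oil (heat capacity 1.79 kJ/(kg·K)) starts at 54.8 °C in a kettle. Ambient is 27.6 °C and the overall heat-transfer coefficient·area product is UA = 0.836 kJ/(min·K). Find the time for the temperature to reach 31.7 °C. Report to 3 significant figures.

1190 min

Unsteady energy balance on the tank contents: M c_p dT/dt = −UA(T − T_amb).
τ = M c_p/UA = 627.36 min; T_ss = T_amb = 27.600 °C.
T(t) = T_ss + (T₀ − T_ss)e^(−t/τ); set T = 31.7:
t = −τ ln[(T − T_ss)/(T₀ − T_ss)] = −627.36 · ln(0.15074) = 1187.1 min.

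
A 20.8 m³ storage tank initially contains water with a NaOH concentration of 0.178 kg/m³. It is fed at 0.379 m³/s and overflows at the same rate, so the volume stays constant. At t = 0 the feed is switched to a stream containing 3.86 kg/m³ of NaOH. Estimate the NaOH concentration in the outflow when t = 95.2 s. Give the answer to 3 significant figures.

3.21 kg/m³

Species balance on the tank: V dC/dt = Q(C_in − C).
Rewrite as dC/dt + C/τ = C_in/τ, τ = V/Q = 54.881 s.
This is linear first-order; C(t) = C_in + (C₀ − C_in) e^(−t/τ).
C(95.2) = 3.86 + (0.178 − 3.86)·e^(−95.2/54.881) = 3.86 + (-3.6820)·0.17646 = 3.2103 kg/m³.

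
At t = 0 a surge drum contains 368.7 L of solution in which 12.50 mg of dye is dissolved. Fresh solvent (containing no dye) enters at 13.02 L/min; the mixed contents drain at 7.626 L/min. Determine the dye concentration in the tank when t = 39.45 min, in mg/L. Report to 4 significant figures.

Let m(t) be the amount of dye. Volume: V(t) = V₀ + (Q_in − Q_out) t = 368.7 + 5.39400 t; V(39.45) = 581.493 L.
Solute balance: dm/dt = 0 − Q_out C = −Q_out m/V(t).
dm/m = −Q_out dt/(V₀ + 5.39400 t); integrating gives ln(m/m₀) = −(Q_out/(Q_in−Q_out)) ln(V/V₀).
m = m₀ (V₀/V)^(Q_out/(Q_in−Q_out)) = 12.50 × (368.7/581.493)^(1.41379) = 6.56388 mg.
C = m/V = 6.56388/581.493 = 0.0112880 mg/L.

0.01129 mg/L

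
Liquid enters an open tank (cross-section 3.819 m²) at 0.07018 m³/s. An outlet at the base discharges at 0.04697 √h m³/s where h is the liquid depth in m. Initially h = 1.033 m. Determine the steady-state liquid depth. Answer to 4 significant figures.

Accumulation of liquid (constant cross-section A): A dh/dt = Q_in − 0.04697 √h. At steady state dh/dt = 0:
Q_in = 0.04697 √h_ss ⇒ √h_ss = 0.07018/0.04697 = 1.49415.
h_ss = 1.49415² = 2.23247 m. (Since h₀ = 1.033 m < h_ss, the level will rise toward this value.)

2.232 m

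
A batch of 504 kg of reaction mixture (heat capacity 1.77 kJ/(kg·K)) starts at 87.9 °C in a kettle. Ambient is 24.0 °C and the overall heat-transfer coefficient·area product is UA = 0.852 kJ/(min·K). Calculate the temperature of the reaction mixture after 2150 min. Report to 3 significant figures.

M c_p dT/dt = −UA(T − T_amb).
dT/dt = (T_ss − T)/τ with T_ss = T_amb = 24.000 °C, τ = M c_p/UA = 504·1.77/0.852 = 1047.0 min.
Integrating: T(t) = T_ss + (T₀ − T_ss) e^(−t/τ).
T(2150) = 24.000 + (63.900)·0.12830 = 32.198 °C.

32.2 °C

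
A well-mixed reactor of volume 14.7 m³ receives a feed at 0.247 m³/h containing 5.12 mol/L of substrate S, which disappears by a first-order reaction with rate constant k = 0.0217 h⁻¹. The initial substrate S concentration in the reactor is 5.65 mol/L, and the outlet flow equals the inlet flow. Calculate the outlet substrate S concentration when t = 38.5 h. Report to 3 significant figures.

Accumulation = in − out − consumed: V dC/dt = Q C_in − Q C − k V C.
This is linear with rate a = Q/V + k = 0.038503 h⁻¹.
C_ss = Q C_in/(Q + kV) = 2.2344 mol/L; C(t) = C_ss + (C₀ − C_ss) e^(−a t).
C(38.5) = 2.2344 + (3.4156)·e^(−0.038503·38.5) = 2.2344 + (3.4156)·0.22710 = 3.0101 mol/L.

3.01 mol/L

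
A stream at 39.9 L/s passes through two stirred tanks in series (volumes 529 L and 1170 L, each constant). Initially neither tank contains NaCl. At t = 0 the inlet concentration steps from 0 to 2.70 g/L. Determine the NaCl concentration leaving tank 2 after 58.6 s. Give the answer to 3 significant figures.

2.06 g/L

Species balance on tank i: dCᵢ/dt = (Cᵢ₋₁ − Cᵢ)/τᵢ with τᵢ = Vᵢ/Q.
τ₁ = 529/39.9 = 13.258 s; τ₂ = 1170/39.9 = 29.323 s.
Tank 1: C₁ = C_in(1 − e^(−t/τ₁)). Tank 2 (τ₁ ≠ τ₂): C₂ = C_in[1 − (τ₁ e^(−t/τ₁) − τ₂ e^(−t/τ₂))/(τ₁ − τ₂)].
At t = 58.6: e^(−t/τ₁) = 0.012035, e^(−t/τ₂) = 0.13555.
C₂ = 2.70·[1 − (13.258·0.012035 − 29.323·0.13555)/(-16.065)] = 2.70·0.76252 = 2.0588 g/L.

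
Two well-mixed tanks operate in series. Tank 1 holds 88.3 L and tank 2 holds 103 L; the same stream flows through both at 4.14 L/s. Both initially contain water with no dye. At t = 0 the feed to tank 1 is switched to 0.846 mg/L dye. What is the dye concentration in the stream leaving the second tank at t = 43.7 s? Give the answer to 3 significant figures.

0.477 mg/L

Time constants: τᵢ = Vᵢ/Q for each well-mixed tank.
τ₁ = 88.3/4.14 = 21.329 s; τ₂ = 103/4.14 = 24.879 s.
Solving the cascade with C₁(0)=C₂(0)=0 gives C₂(t) = C_in[1 − (τ₁ e^(−t/τ₁) − τ₂ e^(−t/τ₂))/(τ₁ − τ₂)].
At t = 43.7: e^(−t/τ₁) = 0.12888, e^(−t/τ₂) = 0.17265.
C₂ = 0.846·[1 − (21.329·0.12888 − 24.879·0.17265)/(-3.5507)] = 0.846·0.56441 = 0.47749 mg/L.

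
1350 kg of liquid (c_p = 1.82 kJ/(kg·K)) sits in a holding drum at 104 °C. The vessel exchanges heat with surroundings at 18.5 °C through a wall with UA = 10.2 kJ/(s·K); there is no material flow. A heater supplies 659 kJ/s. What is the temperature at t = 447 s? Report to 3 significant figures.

86.4 °C

M c_p dT/dt = −UA(T − T_amb) + Q̇.
dT/dt = (T_ss − T)/τ with T_ss = T_amb + Q̇/UA = 18.5 + 659/10.2 = 83.108 °C, τ = M c_p/UA = 1350·1.82/10.2 = 240.88 s.
This is linear first-order; T(t) = T_ss + (T₀ − T_ss) e^(−t/τ).
T(447) = 83.108 + (20.892)·0.15635 = 86.374 °C.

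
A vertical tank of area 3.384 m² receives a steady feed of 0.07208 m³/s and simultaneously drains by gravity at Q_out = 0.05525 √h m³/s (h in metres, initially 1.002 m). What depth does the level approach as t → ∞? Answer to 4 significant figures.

1.702 m

Level balance: A dh/dt = 0.07208 − 0.05525 √h. Setting dh/dt = 0:
Q_in = 0.05525 √h_ss ⇒ √h_ss = 0.07208/0.05525 = 1.30462.
h_ss = 1.30462² = 1.70202 m. (Since h₀ = 1.002 m < h_ss, the level will rise toward this value.)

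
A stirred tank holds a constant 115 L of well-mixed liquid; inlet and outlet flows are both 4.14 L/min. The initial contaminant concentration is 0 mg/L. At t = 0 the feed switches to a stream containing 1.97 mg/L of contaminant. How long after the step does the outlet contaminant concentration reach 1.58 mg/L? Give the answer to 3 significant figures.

45.0 min

Unsteady species balance (constant V, well mixed): V dC/dt = Q(C_in − C), so τ = V/Q = 27.778 min.
C(t) = C_in + (C₀ − C_in) e^(−t/τ). Set C = 1.58 and solve for t:
e^(−t/τ) = (C − C_in)/(C₀ − C_in) = (1.58 − 1.97)/(0 − 1.97) = 0.19797
t = −τ ln(…) = 27.778 × 1.6196 = 44.990 min.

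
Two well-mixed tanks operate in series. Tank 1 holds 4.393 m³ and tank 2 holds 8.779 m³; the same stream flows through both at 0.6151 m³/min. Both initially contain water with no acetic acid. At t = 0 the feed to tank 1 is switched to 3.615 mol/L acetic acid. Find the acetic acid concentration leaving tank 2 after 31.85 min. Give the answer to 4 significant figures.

2.880 mol/L

Species balance on tank i: dCᵢ/dt = (Cᵢ₋₁ − Cᵢ)/τᵢ with τᵢ = Vᵢ/Q.
τ₁ = 4.393/0.6151 = 7.14193 min; τ₂ = 8.779/0.6151 = 14.2725 min.
Tank 1: C₁ = C_in(1 − e^(−t/τ₁)). Tank 2 (τ₁ ≠ τ₂): C₂ = C_in[1 − (τ₁ e^(−t/τ₁) − τ₂ e^(−t/τ₂))/(τ₁ − τ₂)].
At t = 31.85: e^(−t/τ₁) = 0.0115672, e^(−t/τ₂) = 0.107360.
C₂ = 3.615·[1 − (7.14193·0.0115672 − 14.2725·0.107360)/(-7.13055)] = 3.615·0.796694 = 2.88005 mol/L.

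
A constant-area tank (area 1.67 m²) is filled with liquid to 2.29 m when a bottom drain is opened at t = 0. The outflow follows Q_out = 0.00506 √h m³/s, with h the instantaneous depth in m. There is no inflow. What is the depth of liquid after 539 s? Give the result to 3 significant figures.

With no inflow, A dh/dt = −0.00506 √h.
∫ h^(−1/2) dh = −(0.00506/A) ∫ dt, giving 2√h = 2√h₀ − (0.00506/A) t.
√h = √2.29 − 0.00506·539/(2·1.67) = 1.5133 − 0.81657 = 0.69671.
h = 0.69671² = 0.48540 m.

0.485 m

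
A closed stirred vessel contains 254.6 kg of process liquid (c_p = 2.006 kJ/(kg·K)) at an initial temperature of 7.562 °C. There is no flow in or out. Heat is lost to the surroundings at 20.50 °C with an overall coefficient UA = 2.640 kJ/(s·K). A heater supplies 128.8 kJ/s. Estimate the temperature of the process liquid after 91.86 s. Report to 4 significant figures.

30.90 °C

M c_p dT/dt = −UA(T − T_amb) + Q̇.
dT/dt = (T_ss − T)/τ with T_ss = T_amb + Q̇/UA = 20.50 + 128.8/2.640 = 69.2879 °C, τ = M c_p/UA = 254.6·2.006/2.640 = 193.457 s.
This is linear first-order; T(t) = T_ss + (T₀ − T_ss) e^(−t/τ).
T(91.86) = 69.2879 + (-61.7259)·0.621989 = 30.8951 °C.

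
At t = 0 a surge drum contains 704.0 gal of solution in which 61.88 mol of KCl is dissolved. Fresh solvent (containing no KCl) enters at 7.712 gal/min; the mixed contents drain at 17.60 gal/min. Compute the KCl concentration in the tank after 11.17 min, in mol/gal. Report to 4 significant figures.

Total volume: dV/dt = Q_in − Q_out = -9.88800 gal/min, so V(t) = 704.0 − 9.88800 t and V(11.17) = 593.551 gal.
Solute balance: dm/dt = 0 − Q_out C = −Q_out m/V(t).
dm/m = −Q_out dt/(V₀ − 9.88800 t); integrating gives ln(m/m₀) = −(Q_out/(Q_in−Q_out)) ln(V/V₀).
m = m₀ (V₀/V)^(Q_out/(Q_in−Q_out)) = 61.88 × (704.0/593.551)^(-1.77994) = 45.6700 mol.
C = m/V = 45.6700/593.551 = 0.0769437 mol/gal.

0.07694 mol/gal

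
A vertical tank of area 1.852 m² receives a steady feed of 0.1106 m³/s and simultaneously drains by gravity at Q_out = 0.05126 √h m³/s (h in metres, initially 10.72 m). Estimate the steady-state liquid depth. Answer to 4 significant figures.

4.655 m

Level balance: A dh/dt = 0.1106 − 0.05126 √h. Setting dh/dt = 0:
Q_in = 0.05126 √h_ss ⇒ √h_ss = 0.1106/0.05126 = 2.15763.
h_ss = 2.15763² = 4.65536 m. (Since h₀ = 10.72 m > h_ss, the level will fall toward this value.)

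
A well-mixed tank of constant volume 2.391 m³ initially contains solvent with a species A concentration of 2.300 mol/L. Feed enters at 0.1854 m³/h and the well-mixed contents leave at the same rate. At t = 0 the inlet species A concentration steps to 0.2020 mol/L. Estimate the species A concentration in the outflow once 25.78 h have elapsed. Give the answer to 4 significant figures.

Transient balance on the dissolved component: V dC/dt = Q(C_in − C).
So dC/dt = (C_in − C)/τ with τ = V/Q = 2.391/0.1854 = 12.8964 h.
C approaches C_in exponentially: C(t) = C_in + (C₀ − C_in) e^(−t/τ).
C(25.78) = 0.2020 + (2.300 − 0.2020)·e^(−25.78/12.8964) = 0.2020 + (2.09800)·0.135471 = 0.486217 mol/L.

0.4862 mol/L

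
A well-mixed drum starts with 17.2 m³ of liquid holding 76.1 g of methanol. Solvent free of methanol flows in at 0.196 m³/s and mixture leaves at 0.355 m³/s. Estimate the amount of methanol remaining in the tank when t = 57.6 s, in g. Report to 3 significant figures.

13.9 g

Total volume: dV/dt = Q_in − Q_out = -0.15900 m³/s, so V(t) = 17.2 − 0.15900 t and V(57.6) = 8.0416 m³.
Species balance (pure solvent in): dm/dt = −Q_out · m/V(t).
Separate: dm/m = −Q_out dt/V(t) ⇒ ln(m/m₀) = −(Q_out/(Q_in−Q_out)) ln(V/V₀).
m = m₀ (V₀/V)^(Q_out/(Q_in−Q_out)) = 76.1 × (17.2/8.0416)^(-2.2327) = 13.937 g.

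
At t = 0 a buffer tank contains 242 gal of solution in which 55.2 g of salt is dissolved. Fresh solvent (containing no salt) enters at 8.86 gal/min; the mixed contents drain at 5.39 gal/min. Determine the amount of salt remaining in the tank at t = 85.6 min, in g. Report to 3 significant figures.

15.9 g

Let m(t) be the amount of salt. Volume: V(t) = V₀ + (Q_in − Q_out) t = 242 + 3.4700 t; V(85.6) = 539.03 gal.
Species balance (pure solvent in): dm/dt = −Q_out · m/V(t).
dm/m = −Q_out dt/(V₀ + 3.4700 t); integrating gives ln(m/m₀) = −(Q_out/(Q_in−Q_out)) ln(V/V₀).
m = m₀ (V₀/V)^(Q_out/(Q_in−Q_out)) = 55.2 × (242/539.03)^(1.5533) = 15.911 g.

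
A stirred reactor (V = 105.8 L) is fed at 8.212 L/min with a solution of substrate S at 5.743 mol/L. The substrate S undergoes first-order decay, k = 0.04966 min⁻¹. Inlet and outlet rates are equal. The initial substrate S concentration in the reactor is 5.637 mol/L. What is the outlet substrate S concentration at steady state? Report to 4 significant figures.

V dC/dt = Q(C_in − C) − k V C.
Steady state (dC/dt = 0): C_ss = Q C_in/(Q + kV) = C_in/(1 + kV/Q).
C_ss = 8.212·5.743/(8.212 + 0.04966·105.8) = 47.1615/13.4660 = 3.50226 mol/L.

3.502 mol/L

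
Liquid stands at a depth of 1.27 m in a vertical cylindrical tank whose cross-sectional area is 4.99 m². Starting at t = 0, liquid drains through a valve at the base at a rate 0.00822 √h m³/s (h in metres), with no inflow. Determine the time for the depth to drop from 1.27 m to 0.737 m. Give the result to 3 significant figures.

326 s

Accumulation of liquid (constant cross-section A): A dh/dt = −0.00822 √h.
∫ h^(−1/2) dh = −(0.00822/A) ∫ dt, giving 2√h = 2√h₀ − (0.00822/A) t.
t = 2A(√h₀ − √h)/0.00822 = 2·4.99·(√1.27 − √0.737)/0.00822
  = 9.9800 × (1.1269 − 0.85849) / 0.00822 = 325.94 s.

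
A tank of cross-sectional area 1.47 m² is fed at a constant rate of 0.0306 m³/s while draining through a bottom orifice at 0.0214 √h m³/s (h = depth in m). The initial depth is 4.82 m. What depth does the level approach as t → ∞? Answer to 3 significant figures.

Level balance: A dh/dt = 0.0306 − 0.0214 √h. Setting dh/dt = 0:
Q_in = 0.0214 √h_ss ⇒ √h_ss = 0.0306/0.0214 = 1.4299.
h_ss = 1.4299² = 2.0446 m. (Since h₀ = 4.82 m > h_ss, the level will fall toward this value.)

2.04 m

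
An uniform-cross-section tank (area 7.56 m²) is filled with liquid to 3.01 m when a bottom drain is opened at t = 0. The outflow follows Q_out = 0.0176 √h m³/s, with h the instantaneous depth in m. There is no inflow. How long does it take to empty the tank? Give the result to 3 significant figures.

A dh/dt = −Q_out = −0.0176 √h.
∫ h^(−1/2) dh = −(0.0176/A) ∫ dt, giving 2√h = 2√h₀ − (0.0176/A) t.
Set h = 0: 2√h₀ = (0.0176/A) t_empty ⇒ t_empty = 2A√h₀/0.0176.
t_empty = 2·7.56·√3.01/0.0176 = 15.120·1.7349/0.0176 = 1490.5 s.

1490 s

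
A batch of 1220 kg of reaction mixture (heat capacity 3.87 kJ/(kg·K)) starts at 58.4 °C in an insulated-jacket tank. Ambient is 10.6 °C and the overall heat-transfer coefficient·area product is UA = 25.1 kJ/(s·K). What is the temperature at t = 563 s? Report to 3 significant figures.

13.0 °C

Unsteady energy balance on the tank contents: M c_p dT/dt = −UA(T − T_amb).
dT/dt = (T_ss − T)/τ with T_ss = T_amb = 10.600 °C, τ = M c_p/UA = 1220·3.87/25.1 = 188.10 s.
Solution: T(t) = T_ss + (T₀ − T_ss) e^(−t/τ).
T(563) = 10.600 + (47.800)·0.050135 = 12.996 °C.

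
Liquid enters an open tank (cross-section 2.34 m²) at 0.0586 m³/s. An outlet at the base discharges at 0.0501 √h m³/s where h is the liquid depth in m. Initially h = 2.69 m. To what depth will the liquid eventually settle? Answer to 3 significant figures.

1.37 m

Level balance: A dh/dt = 0.0586 − 0.0501 √h. Setting dh/dt = 0:
Q_in = 0.0501 √h_ss ⇒ √h_ss = 0.0586/0.0501 = 1.1697.
h_ss = 1.1697² = 1.3681 m. (Since h₀ = 2.69 m > h_ss, the level will fall toward this value.)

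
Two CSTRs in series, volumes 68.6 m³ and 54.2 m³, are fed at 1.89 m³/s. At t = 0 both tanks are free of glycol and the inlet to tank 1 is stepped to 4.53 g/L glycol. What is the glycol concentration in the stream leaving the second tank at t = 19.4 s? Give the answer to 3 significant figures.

0.553 g/L

Time constants: τᵢ = Vᵢ/Q for each well-mixed tank.
τ₁ = 68.6/1.89 = 36.296 s; τ₂ = 54.2/1.89 = 28.677 s.
Solving the cascade with C₁(0)=C₂(0)=0 gives C₂(t) = C_in[1 − (τ₁ e^(−t/τ₁) − τ₂ e^(−t/τ₂))/(τ₁ − τ₂)].
At t = 19.4: e^(−t/τ₁) = 0.58597, e^(−t/τ₂) = 0.50840.
C₂ = 4.53·[1 − (36.296·0.58597 − 28.677·0.50840)/(7.6190)] = 4.53·0.12206 = 0.55293 g/L.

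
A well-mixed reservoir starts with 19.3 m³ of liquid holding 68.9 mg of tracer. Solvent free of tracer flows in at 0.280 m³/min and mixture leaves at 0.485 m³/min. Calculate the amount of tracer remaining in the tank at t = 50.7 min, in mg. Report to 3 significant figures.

11.1 mg

Let m(t) be the amount of tracer. Volume: V(t) = V₀ + (Q_in − Q_out) t = 19.3 − 0.20500 t; V(50.7) = 8.9065 m³.
Species balance (pure solvent in): dm/dt = −Q_out · m/V(t).
dm/m = −Q_out dt/(V₀ − 0.20500 t); integrating gives ln(m/m₀) = −(Q_out/(Q_in−Q_out)) ln(V/V₀).
m = m₀ (V₀/V)^(Q_out/(Q_in−Q_out)) = 68.9 × (19.3/8.9065)^(-2.3659) = 11.057 mg.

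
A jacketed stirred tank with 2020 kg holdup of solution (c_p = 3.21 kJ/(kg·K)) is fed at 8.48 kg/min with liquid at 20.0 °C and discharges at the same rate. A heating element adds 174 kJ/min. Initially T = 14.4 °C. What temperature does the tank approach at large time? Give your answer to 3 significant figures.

26.4 °C

First-law balance (no shaft work): M c_p dT/dt = ṁ c_p (T_in − T) + 174.
At steady state dT/dt = 0 ⇒ T_ss = T_in + Q̇/(ṁ c_p) = 20.0 + 174/(8.48·3.21) = 26.392 °C.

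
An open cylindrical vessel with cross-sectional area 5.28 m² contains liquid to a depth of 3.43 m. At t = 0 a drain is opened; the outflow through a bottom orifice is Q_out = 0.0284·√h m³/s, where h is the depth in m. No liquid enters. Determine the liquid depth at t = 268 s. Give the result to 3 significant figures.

A dh/dt = −Q_out = −0.0284 √h.
Separate and integrate: 2(√h − √h₀) = −(0.0284/A) t.
√h = √3.43 − 0.0284·268/(2·5.28) = 1.8520 − 0.72076 = 1.1313.
h = 1.1313² = 1.2798 m.

1.28 m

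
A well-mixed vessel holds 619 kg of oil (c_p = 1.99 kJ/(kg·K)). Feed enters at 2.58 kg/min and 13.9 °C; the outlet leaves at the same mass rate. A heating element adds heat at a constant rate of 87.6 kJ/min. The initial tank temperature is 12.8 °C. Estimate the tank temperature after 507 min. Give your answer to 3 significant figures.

Heat balance on the well-mixed liquid: M c_p dT/dt = ṁ c_p (T_in − T) + 87.6.
τ = M/ṁ = 239.92 min; T_ss = T_in + Q̇/(ṁ c_p) = 13.9 + 87.6/(2.58·1.99) = 30.962 °C.
This is linear first-order; T(t) = T_ss + (T₀ − T_ss) e^(−t/τ).
T(507) = 30.962 + (-18.162)·e^(−507/239.92) = 30.962 + (-18.162)·0.12085 = 28.767 °C.

28.8 °C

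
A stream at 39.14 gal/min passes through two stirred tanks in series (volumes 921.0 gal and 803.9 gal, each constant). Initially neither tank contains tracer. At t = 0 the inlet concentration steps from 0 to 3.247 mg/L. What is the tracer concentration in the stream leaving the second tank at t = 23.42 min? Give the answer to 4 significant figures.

Species balance on tank i: dCᵢ/dt = (Cᵢ₋₁ − Cᵢ)/τᵢ with τᵢ = Vᵢ/Q.
τ₁ = 921.0/39.14 = 23.5309 min; τ₂ = 803.9/39.14 = 20.5391 min.
Tank 1: C₁ = C_in(1 − e^(−t/τ₁)). Tank 2 (τ₁ ≠ τ₂): C₂ = C_in[1 − (τ₁ e^(−t/τ₁) − τ₂ e^(−t/τ₂))/(τ₁ − τ₂)].
At t = 23.42: e^(−t/τ₁) = 0.369618, e^(−t/τ₂) = 0.319734.
C₂ = 3.247·[1 − (23.5309·0.369618 − 20.5391·0.319734)/(2.99182)] = 3.247·0.287931 = 0.934911 mg/L.

0.9349 mg/L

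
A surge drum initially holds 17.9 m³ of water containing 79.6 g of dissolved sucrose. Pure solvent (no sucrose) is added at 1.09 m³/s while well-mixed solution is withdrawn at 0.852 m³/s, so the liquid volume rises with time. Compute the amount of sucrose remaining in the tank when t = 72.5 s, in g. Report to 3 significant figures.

Let m(t) be the amount of sucrose. Volume: V(t) = V₀ + (Q_in − Q_out) t = 17.9 + 0.23800 t; V(72.5) = 35.155 m³.
Species balance (pure solvent in): dm/dt = −Q_out · m/V(t).
dm/m = −Q_out dt/(V₀ + 0.23800 t); integrating gives ln(m/m₀) = −(Q_out/(Q_in−Q_out)) ln(V/V₀).
m = m₀ (V₀/V)^(Q_out/(Q_in−Q_out)) = 79.6 × (17.9/35.155)^(3.5798) = 7.1046 g.

7.10 g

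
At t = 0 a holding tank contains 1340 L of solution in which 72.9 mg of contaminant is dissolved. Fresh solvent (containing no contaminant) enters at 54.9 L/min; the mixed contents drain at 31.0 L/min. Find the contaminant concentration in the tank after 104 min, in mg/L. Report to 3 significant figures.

Let m(t) be the amount of contaminant. Volume: V(t) = V₀ + (Q_in − Q_out) t = 1340 + 23.900 t; V(104) = 3825.6 L.
Species balance (pure solvent in): dm/dt = −Q_out · m/V(t).
Separate: dm/m = −Q_out dt/V(t) ⇒ ln(m/m₀) = −(Q_out/(Q_in−Q_out)) ln(V/V₀).
m = m₀ (V₀/V)^(Q_out/(Q_in−Q_out)) = 72.9 × (1340/3825.6)^(1.2971) = 18.698 mg.
C = m/V = 18.698/3825.6 = 0.0048875 mg/L.

0.00489 mg/L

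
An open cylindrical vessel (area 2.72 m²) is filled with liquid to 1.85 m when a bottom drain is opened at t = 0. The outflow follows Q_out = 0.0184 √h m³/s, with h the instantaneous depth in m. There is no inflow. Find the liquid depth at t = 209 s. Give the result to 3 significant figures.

0.427 m

With no inflow, A dh/dt = −0.0184 √h.
∫ h^(−1/2) dh = −(0.0184/A) ∫ dt, giving 2√h = 2√h₀ − (0.0184/A) t.
√h = √1.85 − 0.0184·209/(2·2.72) = 1.3601 − 0.70691 = 0.65324.
h = 0.65324² = 0.42672 m.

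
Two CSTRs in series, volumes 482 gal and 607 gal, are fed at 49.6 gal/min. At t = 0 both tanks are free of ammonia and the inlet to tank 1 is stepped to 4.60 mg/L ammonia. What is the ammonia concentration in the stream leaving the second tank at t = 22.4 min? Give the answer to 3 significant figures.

Each tank obeys Vᵢ dCᵢ/dt = Q(Cᵢ₋₁ − Cᵢ), so τᵢ = Vᵢ/Q.
τ₁ = 482/49.6 = 9.7177 min; τ₂ = 607/49.6 = 12.238 min.
Solving the cascade with C₁(0)=C₂(0)=0 gives C₂(t) = C_in[1 − (τ₁ e^(−t/τ₁) − τ₂ e^(−t/τ₂))/(τ₁ − τ₂)].
At t = 22.4: e^(−t/τ₁) = 0.099753, e^(−t/τ₂) = 0.16035.
C₂ = 4.60·[1 − (9.7177·0.099753 − 12.238·0.16035)/(-2.5202)] = 4.60·0.60597 = 2.7875 mg/L.

2.79 mg/L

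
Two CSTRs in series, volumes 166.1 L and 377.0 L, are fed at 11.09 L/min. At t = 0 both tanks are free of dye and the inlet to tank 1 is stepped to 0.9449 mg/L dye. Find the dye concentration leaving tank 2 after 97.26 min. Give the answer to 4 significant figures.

0.8494 mg/L

Time constants: τᵢ = Vᵢ/Q for each well-mixed tank.
τ₁ = 166.1/11.09 = 14.9775 min; τ₂ = 377.0/11.09 = 33.9946 min.
Solving the cascade with C₁(0)=C₂(0)=0 gives C₂(t) = C_in[1 − (τ₁ e^(−t/τ₁) − τ₂ e^(−t/τ₂))/(τ₁ − τ₂)].
At t = 97.26: e^(−t/τ₁) = 0.00151285, e^(−t/τ₂) = 0.0572090.
C₂ = 0.9449·[1 − (14.9775·0.00151285 − 33.9946·0.0572090)/(-19.0171)] = 0.9449·0.898926 = 0.849395 mg/L.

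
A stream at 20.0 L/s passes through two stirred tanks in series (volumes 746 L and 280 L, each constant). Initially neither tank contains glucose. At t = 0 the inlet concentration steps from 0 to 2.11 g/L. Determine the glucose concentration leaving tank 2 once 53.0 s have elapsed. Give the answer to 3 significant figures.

Time constants: τᵢ = Vᵢ/Q for each well-mixed tank.
τ₁ = 746/20.0 = 37.300 s; τ₂ = 280/20.0 = 14.000 s.
Solving the cascade with C₁(0)=C₂(0)=0 gives C₂(t) = C_in[1 − (τ₁ e^(−t/τ₁) − τ₂ e^(−t/τ₂))/(τ₁ − τ₂)].
At t = 53.0: e^(−t/τ₁) = 0.24149, e^(−t/τ₂) = 0.022693.
C₂ = 2.11·[1 − (37.300·0.24149 − 14.000·0.022693)/(23.300)] = 2.11·0.62704 = 1.3230 g/L.

1.32 g/L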